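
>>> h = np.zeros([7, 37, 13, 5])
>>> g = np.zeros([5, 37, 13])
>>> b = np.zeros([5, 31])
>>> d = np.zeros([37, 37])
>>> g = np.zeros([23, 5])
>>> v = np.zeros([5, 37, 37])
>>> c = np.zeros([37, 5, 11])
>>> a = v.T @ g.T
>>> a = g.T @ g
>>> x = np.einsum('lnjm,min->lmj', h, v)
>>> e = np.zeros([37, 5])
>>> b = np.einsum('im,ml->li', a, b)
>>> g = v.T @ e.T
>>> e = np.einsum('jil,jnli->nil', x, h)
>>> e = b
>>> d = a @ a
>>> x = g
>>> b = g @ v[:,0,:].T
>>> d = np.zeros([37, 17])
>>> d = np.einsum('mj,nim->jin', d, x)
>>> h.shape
(7, 37, 13, 5)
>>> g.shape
(37, 37, 37)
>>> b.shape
(37, 37, 5)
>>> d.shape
(17, 37, 37)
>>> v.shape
(5, 37, 37)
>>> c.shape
(37, 5, 11)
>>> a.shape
(5, 5)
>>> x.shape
(37, 37, 37)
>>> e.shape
(31, 5)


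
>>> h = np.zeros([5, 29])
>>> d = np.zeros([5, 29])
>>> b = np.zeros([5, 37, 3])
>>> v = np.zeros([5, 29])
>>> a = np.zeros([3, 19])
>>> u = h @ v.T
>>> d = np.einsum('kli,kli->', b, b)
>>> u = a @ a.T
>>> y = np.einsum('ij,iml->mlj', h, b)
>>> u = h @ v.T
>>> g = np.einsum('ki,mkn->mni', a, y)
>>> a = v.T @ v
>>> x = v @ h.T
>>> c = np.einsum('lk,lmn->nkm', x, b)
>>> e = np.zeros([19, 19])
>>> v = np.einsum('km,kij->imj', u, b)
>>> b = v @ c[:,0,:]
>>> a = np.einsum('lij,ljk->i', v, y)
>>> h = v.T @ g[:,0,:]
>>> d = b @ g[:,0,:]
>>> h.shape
(3, 5, 19)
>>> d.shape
(37, 5, 19)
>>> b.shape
(37, 5, 37)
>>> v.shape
(37, 5, 3)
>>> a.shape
(5,)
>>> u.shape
(5, 5)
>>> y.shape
(37, 3, 29)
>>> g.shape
(37, 29, 19)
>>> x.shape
(5, 5)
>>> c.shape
(3, 5, 37)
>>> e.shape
(19, 19)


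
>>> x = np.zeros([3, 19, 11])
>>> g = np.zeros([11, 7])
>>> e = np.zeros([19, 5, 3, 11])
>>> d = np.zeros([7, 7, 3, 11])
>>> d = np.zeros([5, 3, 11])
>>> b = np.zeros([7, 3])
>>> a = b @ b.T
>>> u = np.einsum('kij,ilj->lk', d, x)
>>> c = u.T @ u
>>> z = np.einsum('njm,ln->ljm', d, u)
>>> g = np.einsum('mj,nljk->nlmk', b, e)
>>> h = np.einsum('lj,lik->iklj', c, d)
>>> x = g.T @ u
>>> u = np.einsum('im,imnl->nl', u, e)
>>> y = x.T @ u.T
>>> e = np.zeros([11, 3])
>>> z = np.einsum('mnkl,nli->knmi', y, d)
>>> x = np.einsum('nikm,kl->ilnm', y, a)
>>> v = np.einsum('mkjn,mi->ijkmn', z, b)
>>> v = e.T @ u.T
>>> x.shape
(5, 7, 5, 3)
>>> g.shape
(19, 5, 7, 11)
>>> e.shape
(11, 3)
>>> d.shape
(5, 3, 11)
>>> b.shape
(7, 3)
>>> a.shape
(7, 7)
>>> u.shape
(3, 11)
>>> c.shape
(5, 5)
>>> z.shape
(7, 5, 5, 11)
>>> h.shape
(3, 11, 5, 5)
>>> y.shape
(5, 5, 7, 3)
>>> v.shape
(3, 3)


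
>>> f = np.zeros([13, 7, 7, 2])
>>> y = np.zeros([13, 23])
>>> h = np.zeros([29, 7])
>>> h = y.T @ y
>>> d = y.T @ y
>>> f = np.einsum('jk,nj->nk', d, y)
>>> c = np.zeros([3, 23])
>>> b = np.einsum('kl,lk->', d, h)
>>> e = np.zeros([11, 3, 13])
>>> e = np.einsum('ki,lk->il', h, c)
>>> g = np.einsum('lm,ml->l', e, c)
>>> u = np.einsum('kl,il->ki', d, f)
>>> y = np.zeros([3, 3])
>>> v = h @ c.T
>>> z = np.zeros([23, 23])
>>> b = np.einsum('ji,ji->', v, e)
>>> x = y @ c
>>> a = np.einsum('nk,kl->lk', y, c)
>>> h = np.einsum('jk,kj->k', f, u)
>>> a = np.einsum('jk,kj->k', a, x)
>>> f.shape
(13, 23)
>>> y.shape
(3, 3)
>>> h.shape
(23,)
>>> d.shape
(23, 23)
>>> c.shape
(3, 23)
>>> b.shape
()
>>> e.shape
(23, 3)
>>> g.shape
(23,)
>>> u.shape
(23, 13)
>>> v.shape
(23, 3)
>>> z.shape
(23, 23)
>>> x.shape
(3, 23)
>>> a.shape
(3,)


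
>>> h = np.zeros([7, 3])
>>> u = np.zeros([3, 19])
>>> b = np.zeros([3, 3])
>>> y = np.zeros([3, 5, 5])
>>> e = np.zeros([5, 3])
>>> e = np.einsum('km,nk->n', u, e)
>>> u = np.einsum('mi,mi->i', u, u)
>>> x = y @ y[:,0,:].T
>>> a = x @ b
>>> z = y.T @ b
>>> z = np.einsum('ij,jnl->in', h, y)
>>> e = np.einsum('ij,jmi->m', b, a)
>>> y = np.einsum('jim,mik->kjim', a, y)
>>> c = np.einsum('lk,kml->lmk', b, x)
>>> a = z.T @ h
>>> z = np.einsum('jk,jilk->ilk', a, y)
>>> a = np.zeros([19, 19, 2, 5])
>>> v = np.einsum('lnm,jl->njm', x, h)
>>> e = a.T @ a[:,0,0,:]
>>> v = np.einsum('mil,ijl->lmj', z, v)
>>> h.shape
(7, 3)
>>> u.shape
(19,)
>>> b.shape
(3, 3)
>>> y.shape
(5, 3, 5, 3)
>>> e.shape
(5, 2, 19, 5)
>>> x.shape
(3, 5, 3)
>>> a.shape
(19, 19, 2, 5)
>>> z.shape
(3, 5, 3)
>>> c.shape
(3, 5, 3)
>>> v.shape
(3, 3, 7)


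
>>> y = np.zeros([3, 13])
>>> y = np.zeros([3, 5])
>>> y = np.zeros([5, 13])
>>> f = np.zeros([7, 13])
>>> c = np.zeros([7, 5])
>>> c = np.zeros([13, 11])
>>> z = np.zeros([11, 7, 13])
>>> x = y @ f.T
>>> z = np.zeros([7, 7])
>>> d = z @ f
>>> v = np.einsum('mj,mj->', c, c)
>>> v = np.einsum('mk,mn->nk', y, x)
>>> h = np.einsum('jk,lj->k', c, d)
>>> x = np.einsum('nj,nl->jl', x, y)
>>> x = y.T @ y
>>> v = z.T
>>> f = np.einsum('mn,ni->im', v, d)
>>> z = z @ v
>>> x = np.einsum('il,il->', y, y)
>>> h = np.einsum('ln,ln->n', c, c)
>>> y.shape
(5, 13)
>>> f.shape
(13, 7)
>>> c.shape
(13, 11)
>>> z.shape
(7, 7)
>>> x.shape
()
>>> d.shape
(7, 13)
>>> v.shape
(7, 7)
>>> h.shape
(11,)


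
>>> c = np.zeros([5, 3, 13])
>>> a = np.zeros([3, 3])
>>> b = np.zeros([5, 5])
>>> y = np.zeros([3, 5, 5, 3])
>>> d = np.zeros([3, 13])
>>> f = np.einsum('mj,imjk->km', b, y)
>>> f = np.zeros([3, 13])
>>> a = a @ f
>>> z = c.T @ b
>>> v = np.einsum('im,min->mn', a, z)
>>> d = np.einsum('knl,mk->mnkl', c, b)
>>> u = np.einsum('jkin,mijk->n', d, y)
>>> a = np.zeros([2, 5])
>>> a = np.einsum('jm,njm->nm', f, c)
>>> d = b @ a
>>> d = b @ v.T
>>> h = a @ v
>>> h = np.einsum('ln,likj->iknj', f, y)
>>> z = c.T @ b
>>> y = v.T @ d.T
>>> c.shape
(5, 3, 13)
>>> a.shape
(5, 13)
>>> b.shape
(5, 5)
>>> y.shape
(5, 5)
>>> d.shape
(5, 13)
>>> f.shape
(3, 13)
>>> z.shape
(13, 3, 5)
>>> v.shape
(13, 5)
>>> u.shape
(13,)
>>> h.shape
(5, 5, 13, 3)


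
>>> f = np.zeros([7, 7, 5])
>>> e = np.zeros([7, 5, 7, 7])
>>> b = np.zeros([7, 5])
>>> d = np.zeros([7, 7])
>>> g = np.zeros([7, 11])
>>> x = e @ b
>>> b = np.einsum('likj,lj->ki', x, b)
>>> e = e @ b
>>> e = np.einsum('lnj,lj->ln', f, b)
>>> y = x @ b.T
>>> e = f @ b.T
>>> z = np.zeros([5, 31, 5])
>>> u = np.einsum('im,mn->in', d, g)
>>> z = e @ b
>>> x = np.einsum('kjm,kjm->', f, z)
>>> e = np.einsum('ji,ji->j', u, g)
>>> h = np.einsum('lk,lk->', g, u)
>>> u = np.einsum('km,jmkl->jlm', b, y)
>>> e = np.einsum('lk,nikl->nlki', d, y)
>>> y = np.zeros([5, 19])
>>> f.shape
(7, 7, 5)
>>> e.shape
(7, 7, 7, 5)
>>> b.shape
(7, 5)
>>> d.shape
(7, 7)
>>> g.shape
(7, 11)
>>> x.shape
()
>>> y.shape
(5, 19)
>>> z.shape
(7, 7, 5)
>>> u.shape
(7, 7, 5)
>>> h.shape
()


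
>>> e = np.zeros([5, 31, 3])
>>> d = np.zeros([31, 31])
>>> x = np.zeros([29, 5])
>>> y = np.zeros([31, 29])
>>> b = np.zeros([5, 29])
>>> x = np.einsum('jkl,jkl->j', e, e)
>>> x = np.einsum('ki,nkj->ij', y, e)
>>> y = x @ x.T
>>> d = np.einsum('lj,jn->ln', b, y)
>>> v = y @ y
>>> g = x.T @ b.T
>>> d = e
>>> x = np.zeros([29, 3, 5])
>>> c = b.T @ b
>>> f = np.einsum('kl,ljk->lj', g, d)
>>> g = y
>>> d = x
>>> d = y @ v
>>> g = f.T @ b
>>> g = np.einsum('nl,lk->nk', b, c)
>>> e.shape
(5, 31, 3)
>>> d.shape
(29, 29)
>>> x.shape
(29, 3, 5)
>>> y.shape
(29, 29)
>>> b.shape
(5, 29)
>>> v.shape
(29, 29)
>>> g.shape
(5, 29)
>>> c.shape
(29, 29)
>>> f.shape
(5, 31)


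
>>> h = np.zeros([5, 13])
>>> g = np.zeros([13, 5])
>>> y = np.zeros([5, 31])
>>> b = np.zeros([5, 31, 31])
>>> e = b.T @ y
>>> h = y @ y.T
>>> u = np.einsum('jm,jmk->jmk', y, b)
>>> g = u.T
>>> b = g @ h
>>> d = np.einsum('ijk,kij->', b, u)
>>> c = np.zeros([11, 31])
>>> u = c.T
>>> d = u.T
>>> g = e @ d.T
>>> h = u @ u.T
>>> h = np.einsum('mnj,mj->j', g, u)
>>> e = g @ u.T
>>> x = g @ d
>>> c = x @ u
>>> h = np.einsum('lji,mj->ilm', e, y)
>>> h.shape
(31, 31, 5)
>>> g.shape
(31, 31, 11)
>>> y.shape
(5, 31)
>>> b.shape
(31, 31, 5)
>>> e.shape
(31, 31, 31)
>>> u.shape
(31, 11)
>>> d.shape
(11, 31)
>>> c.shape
(31, 31, 11)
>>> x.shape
(31, 31, 31)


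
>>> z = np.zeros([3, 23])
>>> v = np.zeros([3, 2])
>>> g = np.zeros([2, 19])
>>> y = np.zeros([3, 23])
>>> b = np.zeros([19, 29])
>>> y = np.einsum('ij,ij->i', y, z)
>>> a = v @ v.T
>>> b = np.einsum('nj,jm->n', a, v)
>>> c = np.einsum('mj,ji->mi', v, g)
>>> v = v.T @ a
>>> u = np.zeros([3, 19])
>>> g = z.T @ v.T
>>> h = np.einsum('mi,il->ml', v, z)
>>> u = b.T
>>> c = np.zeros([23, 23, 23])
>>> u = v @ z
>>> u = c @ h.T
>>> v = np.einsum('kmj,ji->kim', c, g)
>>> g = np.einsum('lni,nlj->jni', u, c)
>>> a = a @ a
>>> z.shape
(3, 23)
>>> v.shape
(23, 2, 23)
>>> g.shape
(23, 23, 2)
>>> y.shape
(3,)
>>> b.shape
(3,)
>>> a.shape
(3, 3)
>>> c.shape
(23, 23, 23)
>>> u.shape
(23, 23, 2)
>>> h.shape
(2, 23)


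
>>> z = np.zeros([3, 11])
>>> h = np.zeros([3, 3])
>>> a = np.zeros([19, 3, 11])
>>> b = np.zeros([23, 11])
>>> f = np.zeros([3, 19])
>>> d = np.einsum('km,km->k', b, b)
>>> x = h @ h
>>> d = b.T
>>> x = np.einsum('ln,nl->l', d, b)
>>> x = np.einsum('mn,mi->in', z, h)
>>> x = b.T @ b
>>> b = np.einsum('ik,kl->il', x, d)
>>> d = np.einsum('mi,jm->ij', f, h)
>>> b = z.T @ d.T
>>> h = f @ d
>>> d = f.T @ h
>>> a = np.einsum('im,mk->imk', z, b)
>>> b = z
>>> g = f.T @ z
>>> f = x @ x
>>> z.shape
(3, 11)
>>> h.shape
(3, 3)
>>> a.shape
(3, 11, 19)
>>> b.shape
(3, 11)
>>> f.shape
(11, 11)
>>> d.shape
(19, 3)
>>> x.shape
(11, 11)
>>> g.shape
(19, 11)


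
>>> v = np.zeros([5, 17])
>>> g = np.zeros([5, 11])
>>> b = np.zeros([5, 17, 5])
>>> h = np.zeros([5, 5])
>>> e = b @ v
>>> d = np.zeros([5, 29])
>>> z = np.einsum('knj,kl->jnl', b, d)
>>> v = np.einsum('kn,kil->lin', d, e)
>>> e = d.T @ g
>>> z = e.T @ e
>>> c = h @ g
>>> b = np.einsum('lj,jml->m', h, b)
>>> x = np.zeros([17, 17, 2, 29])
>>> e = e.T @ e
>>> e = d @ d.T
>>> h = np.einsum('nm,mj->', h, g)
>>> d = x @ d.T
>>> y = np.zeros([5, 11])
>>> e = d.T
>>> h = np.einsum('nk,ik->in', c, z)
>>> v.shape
(17, 17, 29)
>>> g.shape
(5, 11)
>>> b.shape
(17,)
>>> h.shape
(11, 5)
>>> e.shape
(5, 2, 17, 17)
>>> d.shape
(17, 17, 2, 5)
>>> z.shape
(11, 11)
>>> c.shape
(5, 11)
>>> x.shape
(17, 17, 2, 29)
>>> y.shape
(5, 11)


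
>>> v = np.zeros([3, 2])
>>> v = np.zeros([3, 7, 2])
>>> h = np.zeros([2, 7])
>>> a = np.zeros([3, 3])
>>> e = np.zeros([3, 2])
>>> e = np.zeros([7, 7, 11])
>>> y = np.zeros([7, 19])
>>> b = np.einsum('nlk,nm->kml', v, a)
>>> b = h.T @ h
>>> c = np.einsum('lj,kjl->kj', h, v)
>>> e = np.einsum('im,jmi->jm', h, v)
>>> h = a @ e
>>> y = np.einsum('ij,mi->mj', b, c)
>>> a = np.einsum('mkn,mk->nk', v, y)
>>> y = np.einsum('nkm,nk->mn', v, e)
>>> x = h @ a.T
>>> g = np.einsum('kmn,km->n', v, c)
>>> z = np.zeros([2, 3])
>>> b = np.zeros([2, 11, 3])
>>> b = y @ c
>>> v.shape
(3, 7, 2)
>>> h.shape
(3, 7)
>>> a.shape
(2, 7)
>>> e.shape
(3, 7)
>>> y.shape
(2, 3)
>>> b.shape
(2, 7)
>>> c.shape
(3, 7)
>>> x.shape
(3, 2)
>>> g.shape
(2,)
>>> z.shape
(2, 3)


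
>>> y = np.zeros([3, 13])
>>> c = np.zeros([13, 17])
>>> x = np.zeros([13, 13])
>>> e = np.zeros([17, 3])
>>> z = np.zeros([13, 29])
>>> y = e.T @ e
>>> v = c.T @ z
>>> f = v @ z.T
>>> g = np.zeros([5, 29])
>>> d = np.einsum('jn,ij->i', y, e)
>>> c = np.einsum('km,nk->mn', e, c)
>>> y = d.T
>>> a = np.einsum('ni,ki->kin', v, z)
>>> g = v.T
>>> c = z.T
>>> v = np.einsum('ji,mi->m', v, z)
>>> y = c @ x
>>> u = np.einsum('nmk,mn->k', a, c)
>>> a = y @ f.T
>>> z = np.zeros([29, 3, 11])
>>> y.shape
(29, 13)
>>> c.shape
(29, 13)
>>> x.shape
(13, 13)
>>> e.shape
(17, 3)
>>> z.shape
(29, 3, 11)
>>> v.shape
(13,)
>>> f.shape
(17, 13)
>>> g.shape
(29, 17)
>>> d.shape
(17,)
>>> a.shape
(29, 17)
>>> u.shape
(17,)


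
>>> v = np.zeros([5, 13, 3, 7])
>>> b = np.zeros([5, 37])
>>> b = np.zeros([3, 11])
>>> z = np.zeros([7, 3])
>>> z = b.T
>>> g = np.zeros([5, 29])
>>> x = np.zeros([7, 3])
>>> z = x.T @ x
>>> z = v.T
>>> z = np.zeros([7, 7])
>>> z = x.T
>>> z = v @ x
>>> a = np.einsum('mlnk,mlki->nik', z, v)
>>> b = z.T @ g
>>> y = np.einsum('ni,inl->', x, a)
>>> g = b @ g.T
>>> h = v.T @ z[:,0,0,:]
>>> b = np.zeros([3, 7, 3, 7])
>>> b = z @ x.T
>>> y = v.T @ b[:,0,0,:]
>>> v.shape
(5, 13, 3, 7)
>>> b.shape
(5, 13, 3, 7)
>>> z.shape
(5, 13, 3, 3)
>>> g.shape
(3, 3, 13, 5)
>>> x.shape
(7, 3)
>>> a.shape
(3, 7, 3)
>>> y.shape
(7, 3, 13, 7)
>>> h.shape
(7, 3, 13, 3)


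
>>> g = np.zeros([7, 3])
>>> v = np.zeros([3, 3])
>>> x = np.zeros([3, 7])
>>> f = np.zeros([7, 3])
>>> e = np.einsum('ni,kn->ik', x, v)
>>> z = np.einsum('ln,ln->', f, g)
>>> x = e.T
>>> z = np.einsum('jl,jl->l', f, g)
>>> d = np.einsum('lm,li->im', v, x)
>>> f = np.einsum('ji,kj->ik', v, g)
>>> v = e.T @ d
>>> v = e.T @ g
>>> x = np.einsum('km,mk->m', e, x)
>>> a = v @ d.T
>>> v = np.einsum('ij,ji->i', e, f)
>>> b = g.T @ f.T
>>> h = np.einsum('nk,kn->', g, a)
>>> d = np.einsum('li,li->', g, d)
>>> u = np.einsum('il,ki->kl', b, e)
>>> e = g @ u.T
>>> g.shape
(7, 3)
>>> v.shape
(7,)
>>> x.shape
(3,)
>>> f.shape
(3, 7)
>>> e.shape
(7, 7)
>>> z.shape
(3,)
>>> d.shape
()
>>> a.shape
(3, 7)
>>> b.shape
(3, 3)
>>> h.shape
()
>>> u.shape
(7, 3)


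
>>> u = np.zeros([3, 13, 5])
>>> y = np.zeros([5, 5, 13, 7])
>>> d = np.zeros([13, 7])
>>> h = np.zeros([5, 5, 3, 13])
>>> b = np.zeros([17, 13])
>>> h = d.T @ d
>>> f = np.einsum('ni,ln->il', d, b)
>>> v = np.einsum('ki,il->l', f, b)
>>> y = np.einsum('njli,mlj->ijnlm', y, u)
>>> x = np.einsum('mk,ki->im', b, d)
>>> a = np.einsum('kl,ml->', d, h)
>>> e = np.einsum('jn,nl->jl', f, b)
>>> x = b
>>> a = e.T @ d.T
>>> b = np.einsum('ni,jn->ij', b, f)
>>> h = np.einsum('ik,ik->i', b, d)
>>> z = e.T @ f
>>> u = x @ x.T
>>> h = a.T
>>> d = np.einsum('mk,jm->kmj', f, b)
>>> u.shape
(17, 17)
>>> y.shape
(7, 5, 5, 13, 3)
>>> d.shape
(17, 7, 13)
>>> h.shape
(13, 13)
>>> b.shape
(13, 7)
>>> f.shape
(7, 17)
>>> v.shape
(13,)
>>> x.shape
(17, 13)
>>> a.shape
(13, 13)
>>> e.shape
(7, 13)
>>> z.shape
(13, 17)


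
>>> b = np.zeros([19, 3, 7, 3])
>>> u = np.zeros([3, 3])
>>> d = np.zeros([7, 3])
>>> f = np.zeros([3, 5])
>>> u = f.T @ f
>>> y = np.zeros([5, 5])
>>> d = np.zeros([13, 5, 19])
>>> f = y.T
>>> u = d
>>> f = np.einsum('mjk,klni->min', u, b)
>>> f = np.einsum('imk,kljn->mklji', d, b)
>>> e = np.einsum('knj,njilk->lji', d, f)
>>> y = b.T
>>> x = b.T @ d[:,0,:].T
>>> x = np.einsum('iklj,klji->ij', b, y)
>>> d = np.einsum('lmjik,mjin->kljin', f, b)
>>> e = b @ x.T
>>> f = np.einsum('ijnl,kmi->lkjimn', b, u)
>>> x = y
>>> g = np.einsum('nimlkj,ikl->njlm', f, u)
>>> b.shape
(19, 3, 7, 3)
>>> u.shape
(13, 5, 19)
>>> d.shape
(13, 5, 3, 7, 3)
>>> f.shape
(3, 13, 3, 19, 5, 7)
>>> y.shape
(3, 7, 3, 19)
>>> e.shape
(19, 3, 7, 19)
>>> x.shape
(3, 7, 3, 19)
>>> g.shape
(3, 7, 19, 3)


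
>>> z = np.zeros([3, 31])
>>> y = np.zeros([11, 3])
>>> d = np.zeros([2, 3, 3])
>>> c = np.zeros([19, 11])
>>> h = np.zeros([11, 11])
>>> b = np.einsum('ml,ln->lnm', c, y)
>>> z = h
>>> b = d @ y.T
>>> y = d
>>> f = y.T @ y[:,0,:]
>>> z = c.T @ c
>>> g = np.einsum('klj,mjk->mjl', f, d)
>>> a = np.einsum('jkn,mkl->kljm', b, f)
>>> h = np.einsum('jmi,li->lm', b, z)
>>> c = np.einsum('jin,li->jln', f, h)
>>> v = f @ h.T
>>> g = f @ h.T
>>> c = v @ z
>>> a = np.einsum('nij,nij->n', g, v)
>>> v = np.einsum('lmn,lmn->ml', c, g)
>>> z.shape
(11, 11)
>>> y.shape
(2, 3, 3)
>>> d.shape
(2, 3, 3)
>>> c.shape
(3, 3, 11)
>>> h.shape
(11, 3)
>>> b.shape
(2, 3, 11)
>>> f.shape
(3, 3, 3)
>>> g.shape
(3, 3, 11)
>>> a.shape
(3,)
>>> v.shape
(3, 3)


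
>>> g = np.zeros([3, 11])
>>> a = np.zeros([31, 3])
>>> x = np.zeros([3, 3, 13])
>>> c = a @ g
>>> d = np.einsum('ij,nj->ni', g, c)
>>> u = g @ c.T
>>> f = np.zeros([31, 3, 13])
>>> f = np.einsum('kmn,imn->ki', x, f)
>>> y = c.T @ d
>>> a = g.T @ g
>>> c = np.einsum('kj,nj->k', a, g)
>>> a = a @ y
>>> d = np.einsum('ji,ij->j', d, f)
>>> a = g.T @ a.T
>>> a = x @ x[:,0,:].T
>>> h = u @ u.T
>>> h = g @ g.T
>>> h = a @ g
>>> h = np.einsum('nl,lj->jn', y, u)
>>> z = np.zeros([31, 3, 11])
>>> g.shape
(3, 11)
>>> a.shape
(3, 3, 3)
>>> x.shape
(3, 3, 13)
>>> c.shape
(11,)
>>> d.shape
(31,)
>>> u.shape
(3, 31)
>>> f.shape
(3, 31)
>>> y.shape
(11, 3)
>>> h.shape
(31, 11)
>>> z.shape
(31, 3, 11)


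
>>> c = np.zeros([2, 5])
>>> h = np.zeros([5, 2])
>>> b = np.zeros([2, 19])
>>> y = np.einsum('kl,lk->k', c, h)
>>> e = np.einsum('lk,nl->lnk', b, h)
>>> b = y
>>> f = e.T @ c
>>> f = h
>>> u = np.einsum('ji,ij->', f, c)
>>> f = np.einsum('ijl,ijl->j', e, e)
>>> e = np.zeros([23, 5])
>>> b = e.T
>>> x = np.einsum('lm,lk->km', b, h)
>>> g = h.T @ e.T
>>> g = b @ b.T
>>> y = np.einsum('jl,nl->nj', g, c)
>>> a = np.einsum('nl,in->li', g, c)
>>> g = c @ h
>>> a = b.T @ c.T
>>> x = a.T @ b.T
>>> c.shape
(2, 5)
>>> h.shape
(5, 2)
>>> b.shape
(5, 23)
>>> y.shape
(2, 5)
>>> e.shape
(23, 5)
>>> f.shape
(5,)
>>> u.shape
()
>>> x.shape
(2, 5)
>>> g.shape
(2, 2)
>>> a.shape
(23, 2)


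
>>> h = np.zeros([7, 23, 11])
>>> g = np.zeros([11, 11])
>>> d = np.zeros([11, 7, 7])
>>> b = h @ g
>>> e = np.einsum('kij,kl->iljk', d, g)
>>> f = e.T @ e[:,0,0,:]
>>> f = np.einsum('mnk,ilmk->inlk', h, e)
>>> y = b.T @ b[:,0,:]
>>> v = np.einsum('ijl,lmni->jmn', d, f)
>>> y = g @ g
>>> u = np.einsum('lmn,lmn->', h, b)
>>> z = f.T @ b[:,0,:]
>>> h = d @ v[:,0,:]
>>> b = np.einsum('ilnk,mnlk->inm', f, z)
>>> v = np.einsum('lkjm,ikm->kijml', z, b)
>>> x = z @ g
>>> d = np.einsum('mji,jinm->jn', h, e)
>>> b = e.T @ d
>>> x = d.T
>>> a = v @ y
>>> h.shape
(11, 7, 11)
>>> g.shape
(11, 11)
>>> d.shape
(7, 7)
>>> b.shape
(11, 7, 11, 7)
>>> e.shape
(7, 11, 7, 11)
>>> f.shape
(7, 23, 11, 11)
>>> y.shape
(11, 11)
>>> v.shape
(11, 7, 23, 11, 11)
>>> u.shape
()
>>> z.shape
(11, 11, 23, 11)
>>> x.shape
(7, 7)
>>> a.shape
(11, 7, 23, 11, 11)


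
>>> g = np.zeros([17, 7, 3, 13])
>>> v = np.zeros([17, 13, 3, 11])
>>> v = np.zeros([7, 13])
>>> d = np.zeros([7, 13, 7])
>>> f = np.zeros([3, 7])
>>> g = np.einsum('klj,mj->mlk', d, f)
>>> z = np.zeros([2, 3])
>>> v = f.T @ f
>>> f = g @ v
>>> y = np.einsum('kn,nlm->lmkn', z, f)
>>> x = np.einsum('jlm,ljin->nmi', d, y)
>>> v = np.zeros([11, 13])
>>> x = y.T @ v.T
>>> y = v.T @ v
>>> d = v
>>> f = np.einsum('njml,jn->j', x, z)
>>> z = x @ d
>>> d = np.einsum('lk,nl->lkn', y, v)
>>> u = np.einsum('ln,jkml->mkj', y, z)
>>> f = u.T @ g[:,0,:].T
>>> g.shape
(3, 13, 7)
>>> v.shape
(11, 13)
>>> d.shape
(13, 13, 11)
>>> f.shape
(3, 2, 3)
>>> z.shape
(3, 2, 7, 13)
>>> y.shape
(13, 13)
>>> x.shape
(3, 2, 7, 11)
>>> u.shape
(7, 2, 3)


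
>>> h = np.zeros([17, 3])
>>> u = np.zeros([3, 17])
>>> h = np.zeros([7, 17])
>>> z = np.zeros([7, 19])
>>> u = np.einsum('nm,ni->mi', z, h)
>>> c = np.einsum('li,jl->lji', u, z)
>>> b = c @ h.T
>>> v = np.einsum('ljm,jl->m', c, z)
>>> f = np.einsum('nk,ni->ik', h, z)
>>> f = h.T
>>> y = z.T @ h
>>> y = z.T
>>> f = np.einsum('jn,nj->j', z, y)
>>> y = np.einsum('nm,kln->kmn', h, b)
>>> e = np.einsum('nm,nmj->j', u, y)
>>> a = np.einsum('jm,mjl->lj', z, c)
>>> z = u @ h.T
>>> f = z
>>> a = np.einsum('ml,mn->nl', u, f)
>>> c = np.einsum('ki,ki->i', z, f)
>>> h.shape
(7, 17)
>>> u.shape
(19, 17)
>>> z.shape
(19, 7)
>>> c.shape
(7,)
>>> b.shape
(19, 7, 7)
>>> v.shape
(17,)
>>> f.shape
(19, 7)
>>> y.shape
(19, 17, 7)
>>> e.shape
(7,)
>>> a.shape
(7, 17)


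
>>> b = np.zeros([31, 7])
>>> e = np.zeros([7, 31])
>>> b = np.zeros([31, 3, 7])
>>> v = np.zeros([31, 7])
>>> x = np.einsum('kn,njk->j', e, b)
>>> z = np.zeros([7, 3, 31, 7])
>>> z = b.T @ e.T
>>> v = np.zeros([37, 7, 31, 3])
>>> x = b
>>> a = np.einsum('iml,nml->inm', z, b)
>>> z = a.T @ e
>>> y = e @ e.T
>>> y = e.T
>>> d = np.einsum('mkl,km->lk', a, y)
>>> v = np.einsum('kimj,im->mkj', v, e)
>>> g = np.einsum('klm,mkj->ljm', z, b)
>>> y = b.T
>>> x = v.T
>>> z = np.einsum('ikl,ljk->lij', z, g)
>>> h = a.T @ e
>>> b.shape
(31, 3, 7)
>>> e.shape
(7, 31)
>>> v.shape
(31, 37, 3)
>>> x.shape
(3, 37, 31)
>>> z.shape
(31, 3, 7)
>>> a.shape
(7, 31, 3)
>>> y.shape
(7, 3, 31)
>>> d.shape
(3, 31)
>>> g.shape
(31, 7, 31)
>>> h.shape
(3, 31, 31)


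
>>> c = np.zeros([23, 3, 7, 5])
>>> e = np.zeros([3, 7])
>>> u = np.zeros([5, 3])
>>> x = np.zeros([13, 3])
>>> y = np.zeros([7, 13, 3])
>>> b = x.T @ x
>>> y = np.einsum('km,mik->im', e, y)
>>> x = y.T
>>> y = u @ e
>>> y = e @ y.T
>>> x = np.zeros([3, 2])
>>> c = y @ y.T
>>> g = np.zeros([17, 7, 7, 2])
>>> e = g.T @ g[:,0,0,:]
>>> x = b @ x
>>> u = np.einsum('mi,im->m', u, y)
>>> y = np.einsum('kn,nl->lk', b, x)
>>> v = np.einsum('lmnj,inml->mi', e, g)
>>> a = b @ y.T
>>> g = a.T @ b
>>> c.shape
(3, 3)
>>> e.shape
(2, 7, 7, 2)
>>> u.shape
(5,)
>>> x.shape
(3, 2)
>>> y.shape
(2, 3)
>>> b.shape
(3, 3)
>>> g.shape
(2, 3)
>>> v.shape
(7, 17)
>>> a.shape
(3, 2)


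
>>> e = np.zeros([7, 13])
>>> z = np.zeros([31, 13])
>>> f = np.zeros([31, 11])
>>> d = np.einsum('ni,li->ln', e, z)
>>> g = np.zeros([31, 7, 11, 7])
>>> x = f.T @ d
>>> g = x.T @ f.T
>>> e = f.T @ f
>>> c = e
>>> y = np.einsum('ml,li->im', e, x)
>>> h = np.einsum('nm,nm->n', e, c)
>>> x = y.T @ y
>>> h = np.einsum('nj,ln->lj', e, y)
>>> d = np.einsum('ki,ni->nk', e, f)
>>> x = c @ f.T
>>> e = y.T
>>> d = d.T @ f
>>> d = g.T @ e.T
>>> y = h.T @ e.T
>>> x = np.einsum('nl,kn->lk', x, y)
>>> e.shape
(11, 7)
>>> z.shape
(31, 13)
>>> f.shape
(31, 11)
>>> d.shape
(31, 11)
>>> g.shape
(7, 31)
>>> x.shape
(31, 11)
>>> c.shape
(11, 11)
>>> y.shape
(11, 11)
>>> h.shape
(7, 11)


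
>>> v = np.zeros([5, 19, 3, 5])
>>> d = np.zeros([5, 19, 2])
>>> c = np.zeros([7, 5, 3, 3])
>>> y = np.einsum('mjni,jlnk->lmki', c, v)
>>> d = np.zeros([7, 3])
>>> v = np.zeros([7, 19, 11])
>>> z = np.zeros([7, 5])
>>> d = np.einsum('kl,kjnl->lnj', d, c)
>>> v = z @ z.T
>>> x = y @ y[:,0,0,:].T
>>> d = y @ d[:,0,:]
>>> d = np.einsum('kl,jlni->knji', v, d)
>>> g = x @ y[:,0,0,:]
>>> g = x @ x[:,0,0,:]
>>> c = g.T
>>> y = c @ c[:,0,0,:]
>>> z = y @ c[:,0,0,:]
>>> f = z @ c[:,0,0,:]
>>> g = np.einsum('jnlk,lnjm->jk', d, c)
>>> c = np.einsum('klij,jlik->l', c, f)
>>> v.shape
(7, 7)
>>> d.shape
(7, 5, 19, 5)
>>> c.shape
(5,)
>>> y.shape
(19, 5, 7, 19)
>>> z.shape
(19, 5, 7, 19)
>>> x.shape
(19, 7, 5, 19)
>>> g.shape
(7, 5)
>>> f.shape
(19, 5, 7, 19)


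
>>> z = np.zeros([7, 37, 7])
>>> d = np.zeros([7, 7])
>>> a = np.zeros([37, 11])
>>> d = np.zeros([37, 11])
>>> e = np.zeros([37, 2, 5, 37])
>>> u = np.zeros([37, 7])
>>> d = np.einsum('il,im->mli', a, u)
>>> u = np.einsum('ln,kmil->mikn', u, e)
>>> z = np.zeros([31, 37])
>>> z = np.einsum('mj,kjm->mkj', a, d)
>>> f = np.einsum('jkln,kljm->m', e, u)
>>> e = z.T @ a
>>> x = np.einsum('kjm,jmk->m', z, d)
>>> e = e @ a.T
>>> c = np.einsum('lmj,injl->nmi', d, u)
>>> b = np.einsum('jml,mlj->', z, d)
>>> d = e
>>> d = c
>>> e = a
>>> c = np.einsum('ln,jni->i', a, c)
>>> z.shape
(37, 7, 11)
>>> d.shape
(5, 11, 2)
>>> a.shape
(37, 11)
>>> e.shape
(37, 11)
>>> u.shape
(2, 5, 37, 7)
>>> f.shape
(7,)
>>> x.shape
(11,)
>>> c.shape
(2,)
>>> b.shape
()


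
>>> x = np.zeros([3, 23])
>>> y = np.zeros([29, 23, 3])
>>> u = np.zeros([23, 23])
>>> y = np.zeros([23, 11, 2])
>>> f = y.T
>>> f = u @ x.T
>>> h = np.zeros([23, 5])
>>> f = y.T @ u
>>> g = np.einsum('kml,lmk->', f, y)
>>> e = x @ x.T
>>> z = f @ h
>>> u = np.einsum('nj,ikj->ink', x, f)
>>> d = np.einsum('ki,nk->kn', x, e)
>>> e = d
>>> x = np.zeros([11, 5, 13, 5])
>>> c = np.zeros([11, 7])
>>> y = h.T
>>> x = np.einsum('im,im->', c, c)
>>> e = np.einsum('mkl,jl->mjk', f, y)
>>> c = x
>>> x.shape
()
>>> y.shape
(5, 23)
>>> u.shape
(2, 3, 11)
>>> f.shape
(2, 11, 23)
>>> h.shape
(23, 5)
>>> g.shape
()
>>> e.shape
(2, 5, 11)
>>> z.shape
(2, 11, 5)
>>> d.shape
(3, 3)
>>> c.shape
()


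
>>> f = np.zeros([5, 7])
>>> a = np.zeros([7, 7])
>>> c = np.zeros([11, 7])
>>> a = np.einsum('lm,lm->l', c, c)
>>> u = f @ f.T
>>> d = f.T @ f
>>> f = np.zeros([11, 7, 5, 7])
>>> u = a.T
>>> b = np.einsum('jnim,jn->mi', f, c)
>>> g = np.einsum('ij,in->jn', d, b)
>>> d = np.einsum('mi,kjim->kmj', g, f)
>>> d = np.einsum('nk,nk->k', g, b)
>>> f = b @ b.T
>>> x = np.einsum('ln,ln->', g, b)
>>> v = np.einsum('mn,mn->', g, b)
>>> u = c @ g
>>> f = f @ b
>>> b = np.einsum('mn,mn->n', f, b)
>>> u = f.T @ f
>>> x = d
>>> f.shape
(7, 5)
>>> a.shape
(11,)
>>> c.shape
(11, 7)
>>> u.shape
(5, 5)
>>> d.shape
(5,)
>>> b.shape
(5,)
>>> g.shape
(7, 5)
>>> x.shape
(5,)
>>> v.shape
()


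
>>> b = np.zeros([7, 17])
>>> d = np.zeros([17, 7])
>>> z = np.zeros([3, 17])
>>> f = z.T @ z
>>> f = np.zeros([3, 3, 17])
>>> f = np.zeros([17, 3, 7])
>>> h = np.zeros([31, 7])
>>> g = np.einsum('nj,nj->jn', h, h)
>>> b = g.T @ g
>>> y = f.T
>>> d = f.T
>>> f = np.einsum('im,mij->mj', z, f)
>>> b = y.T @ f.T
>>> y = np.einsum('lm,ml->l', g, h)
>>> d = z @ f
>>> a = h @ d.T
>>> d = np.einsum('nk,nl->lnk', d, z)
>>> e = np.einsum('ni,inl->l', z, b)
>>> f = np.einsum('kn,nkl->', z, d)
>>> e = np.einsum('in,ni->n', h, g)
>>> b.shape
(17, 3, 17)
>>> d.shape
(17, 3, 7)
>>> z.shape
(3, 17)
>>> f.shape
()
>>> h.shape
(31, 7)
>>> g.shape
(7, 31)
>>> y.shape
(7,)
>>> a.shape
(31, 3)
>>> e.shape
(7,)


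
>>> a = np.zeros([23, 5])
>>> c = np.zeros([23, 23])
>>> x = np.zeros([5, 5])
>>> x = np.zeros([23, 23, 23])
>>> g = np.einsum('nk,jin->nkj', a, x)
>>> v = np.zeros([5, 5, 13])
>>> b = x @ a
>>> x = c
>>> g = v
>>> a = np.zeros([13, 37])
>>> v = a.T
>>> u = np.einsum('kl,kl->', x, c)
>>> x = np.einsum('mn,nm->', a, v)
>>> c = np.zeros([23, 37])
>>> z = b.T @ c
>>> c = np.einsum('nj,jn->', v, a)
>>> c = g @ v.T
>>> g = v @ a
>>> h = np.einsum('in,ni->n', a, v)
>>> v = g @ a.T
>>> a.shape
(13, 37)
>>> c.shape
(5, 5, 37)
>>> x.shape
()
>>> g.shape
(37, 37)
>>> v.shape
(37, 13)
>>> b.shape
(23, 23, 5)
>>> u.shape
()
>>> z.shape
(5, 23, 37)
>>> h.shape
(37,)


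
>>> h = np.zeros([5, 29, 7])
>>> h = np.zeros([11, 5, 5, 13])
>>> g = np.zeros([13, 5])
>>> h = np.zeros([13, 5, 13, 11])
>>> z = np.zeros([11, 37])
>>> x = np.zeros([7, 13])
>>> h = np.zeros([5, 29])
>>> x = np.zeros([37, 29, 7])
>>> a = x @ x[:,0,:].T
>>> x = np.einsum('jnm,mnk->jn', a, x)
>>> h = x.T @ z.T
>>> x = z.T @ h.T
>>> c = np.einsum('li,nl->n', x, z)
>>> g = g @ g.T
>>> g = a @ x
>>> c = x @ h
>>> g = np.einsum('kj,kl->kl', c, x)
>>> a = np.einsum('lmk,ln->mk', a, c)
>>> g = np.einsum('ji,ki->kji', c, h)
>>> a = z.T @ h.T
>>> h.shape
(29, 11)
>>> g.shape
(29, 37, 11)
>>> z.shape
(11, 37)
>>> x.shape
(37, 29)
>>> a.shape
(37, 29)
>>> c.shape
(37, 11)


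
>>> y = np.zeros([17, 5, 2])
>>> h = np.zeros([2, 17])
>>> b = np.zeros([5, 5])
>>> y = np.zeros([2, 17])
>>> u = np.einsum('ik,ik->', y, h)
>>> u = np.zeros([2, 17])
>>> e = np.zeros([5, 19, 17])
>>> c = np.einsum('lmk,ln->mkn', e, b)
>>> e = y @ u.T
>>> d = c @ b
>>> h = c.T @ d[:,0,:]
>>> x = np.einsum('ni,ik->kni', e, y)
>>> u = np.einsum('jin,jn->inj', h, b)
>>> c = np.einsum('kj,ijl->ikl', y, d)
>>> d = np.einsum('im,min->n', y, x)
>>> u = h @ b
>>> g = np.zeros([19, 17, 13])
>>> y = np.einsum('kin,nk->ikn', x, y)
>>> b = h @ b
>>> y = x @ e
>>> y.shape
(17, 2, 2)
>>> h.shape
(5, 17, 5)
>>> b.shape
(5, 17, 5)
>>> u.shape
(5, 17, 5)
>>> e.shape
(2, 2)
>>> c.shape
(19, 2, 5)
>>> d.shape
(2,)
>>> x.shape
(17, 2, 2)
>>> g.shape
(19, 17, 13)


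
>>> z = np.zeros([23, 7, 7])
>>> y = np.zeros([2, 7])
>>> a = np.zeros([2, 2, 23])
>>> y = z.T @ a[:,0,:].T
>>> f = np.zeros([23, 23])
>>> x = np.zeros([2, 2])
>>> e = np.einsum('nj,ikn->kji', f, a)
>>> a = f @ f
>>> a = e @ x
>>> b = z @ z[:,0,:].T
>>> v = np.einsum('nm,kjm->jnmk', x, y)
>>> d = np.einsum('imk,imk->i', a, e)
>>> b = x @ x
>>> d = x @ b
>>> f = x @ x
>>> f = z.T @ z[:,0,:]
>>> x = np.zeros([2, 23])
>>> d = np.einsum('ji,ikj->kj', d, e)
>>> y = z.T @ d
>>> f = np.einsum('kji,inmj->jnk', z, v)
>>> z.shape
(23, 7, 7)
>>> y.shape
(7, 7, 2)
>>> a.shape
(2, 23, 2)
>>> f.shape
(7, 2, 23)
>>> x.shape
(2, 23)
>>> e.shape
(2, 23, 2)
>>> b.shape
(2, 2)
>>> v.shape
(7, 2, 2, 7)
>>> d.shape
(23, 2)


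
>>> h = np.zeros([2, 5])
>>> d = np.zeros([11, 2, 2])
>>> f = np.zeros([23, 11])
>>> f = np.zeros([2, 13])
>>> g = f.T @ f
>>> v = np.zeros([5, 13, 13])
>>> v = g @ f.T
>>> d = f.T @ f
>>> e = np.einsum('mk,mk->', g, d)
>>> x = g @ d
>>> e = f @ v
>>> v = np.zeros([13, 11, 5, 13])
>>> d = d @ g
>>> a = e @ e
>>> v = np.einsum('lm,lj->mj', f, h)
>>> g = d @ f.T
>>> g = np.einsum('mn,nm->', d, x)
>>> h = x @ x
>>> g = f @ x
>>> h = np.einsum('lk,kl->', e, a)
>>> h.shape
()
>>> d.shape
(13, 13)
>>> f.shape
(2, 13)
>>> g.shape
(2, 13)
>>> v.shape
(13, 5)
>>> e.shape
(2, 2)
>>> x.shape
(13, 13)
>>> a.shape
(2, 2)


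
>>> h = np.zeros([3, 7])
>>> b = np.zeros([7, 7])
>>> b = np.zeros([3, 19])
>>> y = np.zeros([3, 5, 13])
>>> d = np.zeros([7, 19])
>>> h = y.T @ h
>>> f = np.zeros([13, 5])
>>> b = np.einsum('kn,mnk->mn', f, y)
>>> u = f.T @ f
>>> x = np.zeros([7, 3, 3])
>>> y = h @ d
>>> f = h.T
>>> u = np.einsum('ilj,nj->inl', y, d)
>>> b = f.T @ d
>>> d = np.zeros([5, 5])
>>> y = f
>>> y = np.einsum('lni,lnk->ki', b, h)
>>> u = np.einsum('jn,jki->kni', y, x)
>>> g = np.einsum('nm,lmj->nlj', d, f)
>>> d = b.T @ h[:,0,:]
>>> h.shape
(13, 5, 7)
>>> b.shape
(13, 5, 19)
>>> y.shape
(7, 19)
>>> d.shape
(19, 5, 7)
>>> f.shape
(7, 5, 13)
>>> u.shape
(3, 19, 3)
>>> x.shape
(7, 3, 3)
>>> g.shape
(5, 7, 13)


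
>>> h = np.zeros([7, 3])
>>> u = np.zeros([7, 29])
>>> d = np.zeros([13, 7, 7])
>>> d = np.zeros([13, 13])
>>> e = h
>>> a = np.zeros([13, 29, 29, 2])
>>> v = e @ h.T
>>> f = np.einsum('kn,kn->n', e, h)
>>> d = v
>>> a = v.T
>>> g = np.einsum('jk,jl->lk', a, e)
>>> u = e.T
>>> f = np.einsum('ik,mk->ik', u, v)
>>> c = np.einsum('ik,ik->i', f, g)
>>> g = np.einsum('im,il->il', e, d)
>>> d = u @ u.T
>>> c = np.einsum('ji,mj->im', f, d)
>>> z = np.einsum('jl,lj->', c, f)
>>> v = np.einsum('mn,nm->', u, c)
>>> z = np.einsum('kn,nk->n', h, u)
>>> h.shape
(7, 3)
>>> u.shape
(3, 7)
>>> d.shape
(3, 3)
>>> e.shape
(7, 3)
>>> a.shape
(7, 7)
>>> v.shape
()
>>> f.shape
(3, 7)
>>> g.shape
(7, 7)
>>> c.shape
(7, 3)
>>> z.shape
(3,)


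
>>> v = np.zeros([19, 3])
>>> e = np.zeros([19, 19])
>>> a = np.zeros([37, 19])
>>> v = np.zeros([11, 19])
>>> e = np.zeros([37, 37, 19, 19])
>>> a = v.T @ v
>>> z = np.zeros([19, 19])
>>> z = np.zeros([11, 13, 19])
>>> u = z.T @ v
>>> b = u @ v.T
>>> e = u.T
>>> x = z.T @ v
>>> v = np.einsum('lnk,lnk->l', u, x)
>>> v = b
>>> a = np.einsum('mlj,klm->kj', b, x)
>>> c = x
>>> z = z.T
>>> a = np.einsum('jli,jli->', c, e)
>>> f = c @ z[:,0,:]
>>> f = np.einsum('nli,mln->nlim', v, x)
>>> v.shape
(19, 13, 11)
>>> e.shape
(19, 13, 19)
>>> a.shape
()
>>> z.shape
(19, 13, 11)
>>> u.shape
(19, 13, 19)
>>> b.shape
(19, 13, 11)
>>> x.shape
(19, 13, 19)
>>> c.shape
(19, 13, 19)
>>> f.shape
(19, 13, 11, 19)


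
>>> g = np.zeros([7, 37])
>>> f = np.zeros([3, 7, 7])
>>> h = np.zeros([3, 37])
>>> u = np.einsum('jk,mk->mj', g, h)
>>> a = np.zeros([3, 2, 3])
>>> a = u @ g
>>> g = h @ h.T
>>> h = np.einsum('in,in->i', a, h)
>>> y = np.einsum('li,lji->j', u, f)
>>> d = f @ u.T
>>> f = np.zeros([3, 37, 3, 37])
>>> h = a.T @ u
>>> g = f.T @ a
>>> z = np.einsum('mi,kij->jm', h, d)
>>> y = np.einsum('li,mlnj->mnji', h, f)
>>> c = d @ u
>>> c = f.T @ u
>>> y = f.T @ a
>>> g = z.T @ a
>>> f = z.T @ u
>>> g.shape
(37, 37)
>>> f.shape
(37, 7)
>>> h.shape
(37, 7)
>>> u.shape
(3, 7)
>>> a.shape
(3, 37)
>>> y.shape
(37, 3, 37, 37)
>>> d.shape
(3, 7, 3)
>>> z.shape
(3, 37)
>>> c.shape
(37, 3, 37, 7)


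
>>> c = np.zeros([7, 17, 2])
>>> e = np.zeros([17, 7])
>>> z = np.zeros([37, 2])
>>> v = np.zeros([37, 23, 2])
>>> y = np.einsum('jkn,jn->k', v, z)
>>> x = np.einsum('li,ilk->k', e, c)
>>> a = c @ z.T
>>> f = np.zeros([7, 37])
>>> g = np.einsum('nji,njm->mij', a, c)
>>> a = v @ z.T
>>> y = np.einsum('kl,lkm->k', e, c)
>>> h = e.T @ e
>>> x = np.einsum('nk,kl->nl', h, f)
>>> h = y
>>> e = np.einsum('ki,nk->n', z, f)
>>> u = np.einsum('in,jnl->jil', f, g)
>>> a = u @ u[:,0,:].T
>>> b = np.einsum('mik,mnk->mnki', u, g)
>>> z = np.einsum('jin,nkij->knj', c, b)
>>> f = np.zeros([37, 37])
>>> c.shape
(7, 17, 2)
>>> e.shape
(7,)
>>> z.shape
(37, 2, 7)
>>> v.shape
(37, 23, 2)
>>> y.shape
(17,)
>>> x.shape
(7, 37)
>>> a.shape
(2, 7, 2)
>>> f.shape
(37, 37)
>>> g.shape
(2, 37, 17)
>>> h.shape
(17,)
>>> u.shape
(2, 7, 17)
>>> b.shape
(2, 37, 17, 7)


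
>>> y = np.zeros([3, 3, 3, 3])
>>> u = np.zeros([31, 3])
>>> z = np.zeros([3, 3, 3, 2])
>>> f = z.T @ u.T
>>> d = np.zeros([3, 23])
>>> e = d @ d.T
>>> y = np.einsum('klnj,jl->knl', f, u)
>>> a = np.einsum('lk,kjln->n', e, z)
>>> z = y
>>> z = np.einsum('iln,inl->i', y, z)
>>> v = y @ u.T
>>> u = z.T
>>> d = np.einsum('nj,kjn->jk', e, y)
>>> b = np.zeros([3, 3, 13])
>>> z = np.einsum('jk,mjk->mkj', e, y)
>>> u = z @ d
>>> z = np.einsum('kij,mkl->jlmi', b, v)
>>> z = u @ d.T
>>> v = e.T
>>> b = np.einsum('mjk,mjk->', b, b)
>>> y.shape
(2, 3, 3)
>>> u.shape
(2, 3, 2)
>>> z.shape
(2, 3, 3)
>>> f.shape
(2, 3, 3, 31)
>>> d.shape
(3, 2)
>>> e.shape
(3, 3)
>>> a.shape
(2,)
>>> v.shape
(3, 3)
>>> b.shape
()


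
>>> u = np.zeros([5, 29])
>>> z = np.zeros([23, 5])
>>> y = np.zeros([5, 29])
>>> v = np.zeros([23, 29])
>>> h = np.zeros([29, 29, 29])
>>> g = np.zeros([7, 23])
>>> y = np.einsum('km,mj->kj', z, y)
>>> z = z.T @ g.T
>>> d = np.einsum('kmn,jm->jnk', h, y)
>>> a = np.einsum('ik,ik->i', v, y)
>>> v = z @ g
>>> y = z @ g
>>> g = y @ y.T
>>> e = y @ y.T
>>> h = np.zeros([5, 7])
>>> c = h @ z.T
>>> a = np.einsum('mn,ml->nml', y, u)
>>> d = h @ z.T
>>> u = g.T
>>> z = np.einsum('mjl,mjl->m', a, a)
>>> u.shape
(5, 5)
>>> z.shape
(23,)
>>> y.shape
(5, 23)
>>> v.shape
(5, 23)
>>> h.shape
(5, 7)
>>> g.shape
(5, 5)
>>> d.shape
(5, 5)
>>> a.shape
(23, 5, 29)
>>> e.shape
(5, 5)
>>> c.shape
(5, 5)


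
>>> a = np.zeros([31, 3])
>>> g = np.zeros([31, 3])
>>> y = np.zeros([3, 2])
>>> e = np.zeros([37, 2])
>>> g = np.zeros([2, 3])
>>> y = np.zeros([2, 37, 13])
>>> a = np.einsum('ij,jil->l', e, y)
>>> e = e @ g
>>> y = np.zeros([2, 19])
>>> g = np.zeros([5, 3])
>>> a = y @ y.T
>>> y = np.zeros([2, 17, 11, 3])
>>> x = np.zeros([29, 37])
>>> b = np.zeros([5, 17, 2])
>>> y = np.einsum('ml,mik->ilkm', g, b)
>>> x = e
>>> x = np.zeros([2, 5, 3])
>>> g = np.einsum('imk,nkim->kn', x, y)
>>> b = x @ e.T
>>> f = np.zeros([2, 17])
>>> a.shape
(2, 2)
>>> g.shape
(3, 17)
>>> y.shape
(17, 3, 2, 5)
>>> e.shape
(37, 3)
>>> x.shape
(2, 5, 3)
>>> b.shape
(2, 5, 37)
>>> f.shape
(2, 17)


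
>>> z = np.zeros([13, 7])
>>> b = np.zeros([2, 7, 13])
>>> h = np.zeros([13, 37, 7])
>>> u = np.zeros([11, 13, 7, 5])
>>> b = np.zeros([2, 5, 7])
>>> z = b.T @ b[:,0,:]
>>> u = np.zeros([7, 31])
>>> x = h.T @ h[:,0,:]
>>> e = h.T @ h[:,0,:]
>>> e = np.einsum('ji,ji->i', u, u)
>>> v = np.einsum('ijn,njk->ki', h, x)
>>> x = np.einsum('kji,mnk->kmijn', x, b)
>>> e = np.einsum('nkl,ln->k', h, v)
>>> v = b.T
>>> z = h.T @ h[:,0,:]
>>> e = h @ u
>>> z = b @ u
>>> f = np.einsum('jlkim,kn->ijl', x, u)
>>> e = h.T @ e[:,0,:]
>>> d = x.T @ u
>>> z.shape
(2, 5, 31)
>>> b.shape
(2, 5, 7)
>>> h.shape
(13, 37, 7)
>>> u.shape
(7, 31)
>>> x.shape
(7, 2, 7, 37, 5)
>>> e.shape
(7, 37, 31)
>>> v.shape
(7, 5, 2)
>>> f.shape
(37, 7, 2)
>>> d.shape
(5, 37, 7, 2, 31)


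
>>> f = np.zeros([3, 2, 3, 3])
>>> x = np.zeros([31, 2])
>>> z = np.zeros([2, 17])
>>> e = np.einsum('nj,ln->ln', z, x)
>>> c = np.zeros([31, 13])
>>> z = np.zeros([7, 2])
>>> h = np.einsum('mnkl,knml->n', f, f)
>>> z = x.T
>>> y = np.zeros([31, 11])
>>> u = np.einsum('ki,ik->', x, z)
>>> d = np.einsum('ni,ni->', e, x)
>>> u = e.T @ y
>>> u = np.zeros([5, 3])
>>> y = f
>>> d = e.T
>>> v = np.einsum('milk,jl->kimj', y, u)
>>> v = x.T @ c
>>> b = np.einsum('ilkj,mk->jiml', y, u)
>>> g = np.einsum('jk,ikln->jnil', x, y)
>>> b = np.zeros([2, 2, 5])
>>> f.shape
(3, 2, 3, 3)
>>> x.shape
(31, 2)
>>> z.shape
(2, 31)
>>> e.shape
(31, 2)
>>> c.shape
(31, 13)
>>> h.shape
(2,)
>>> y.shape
(3, 2, 3, 3)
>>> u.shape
(5, 3)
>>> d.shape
(2, 31)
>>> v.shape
(2, 13)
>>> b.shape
(2, 2, 5)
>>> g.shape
(31, 3, 3, 3)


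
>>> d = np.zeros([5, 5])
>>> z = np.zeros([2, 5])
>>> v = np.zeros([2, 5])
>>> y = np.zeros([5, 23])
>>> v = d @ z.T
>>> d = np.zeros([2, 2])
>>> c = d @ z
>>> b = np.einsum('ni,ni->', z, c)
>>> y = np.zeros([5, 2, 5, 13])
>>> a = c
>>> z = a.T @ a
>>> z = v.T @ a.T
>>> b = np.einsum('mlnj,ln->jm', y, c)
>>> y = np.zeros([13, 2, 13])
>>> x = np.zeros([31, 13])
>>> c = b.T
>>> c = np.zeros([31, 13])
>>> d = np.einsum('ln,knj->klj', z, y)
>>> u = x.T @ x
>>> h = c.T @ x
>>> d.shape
(13, 2, 13)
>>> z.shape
(2, 2)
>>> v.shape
(5, 2)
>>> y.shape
(13, 2, 13)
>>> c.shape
(31, 13)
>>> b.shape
(13, 5)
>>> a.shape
(2, 5)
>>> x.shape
(31, 13)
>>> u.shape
(13, 13)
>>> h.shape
(13, 13)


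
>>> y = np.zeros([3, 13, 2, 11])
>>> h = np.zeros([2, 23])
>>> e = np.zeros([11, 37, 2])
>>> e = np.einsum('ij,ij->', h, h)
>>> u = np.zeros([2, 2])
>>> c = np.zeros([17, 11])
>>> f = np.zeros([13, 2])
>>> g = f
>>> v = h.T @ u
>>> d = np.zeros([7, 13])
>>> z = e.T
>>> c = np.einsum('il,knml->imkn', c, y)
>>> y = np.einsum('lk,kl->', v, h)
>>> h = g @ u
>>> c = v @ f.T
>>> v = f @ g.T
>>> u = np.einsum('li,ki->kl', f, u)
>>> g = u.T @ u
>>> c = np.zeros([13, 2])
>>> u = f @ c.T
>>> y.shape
()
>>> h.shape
(13, 2)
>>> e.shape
()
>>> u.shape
(13, 13)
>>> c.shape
(13, 2)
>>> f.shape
(13, 2)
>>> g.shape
(13, 13)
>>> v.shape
(13, 13)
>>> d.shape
(7, 13)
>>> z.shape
()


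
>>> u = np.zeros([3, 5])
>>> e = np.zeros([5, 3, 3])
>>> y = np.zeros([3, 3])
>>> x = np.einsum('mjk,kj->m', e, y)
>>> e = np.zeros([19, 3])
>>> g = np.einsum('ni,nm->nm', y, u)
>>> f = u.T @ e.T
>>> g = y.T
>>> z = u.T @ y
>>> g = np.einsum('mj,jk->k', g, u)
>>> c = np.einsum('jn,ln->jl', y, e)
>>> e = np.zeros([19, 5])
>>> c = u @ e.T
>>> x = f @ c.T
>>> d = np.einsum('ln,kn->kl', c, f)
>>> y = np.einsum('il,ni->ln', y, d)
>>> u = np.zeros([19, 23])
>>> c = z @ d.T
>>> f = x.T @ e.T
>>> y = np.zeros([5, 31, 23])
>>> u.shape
(19, 23)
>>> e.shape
(19, 5)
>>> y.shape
(5, 31, 23)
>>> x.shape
(5, 3)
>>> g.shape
(5,)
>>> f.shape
(3, 19)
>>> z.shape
(5, 3)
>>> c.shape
(5, 5)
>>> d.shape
(5, 3)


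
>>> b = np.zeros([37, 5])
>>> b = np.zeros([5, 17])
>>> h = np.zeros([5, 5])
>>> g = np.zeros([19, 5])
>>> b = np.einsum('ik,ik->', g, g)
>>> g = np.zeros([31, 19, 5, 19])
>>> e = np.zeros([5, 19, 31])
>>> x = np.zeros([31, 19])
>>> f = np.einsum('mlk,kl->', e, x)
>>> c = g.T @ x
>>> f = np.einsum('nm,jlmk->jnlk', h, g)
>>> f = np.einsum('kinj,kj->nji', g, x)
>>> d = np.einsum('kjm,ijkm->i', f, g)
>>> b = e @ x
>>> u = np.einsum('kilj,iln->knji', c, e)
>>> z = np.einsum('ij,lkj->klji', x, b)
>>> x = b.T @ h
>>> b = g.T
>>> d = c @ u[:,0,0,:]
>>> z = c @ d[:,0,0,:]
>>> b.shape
(19, 5, 19, 31)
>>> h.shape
(5, 5)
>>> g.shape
(31, 19, 5, 19)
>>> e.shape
(5, 19, 31)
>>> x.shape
(19, 19, 5)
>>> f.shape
(5, 19, 19)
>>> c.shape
(19, 5, 19, 19)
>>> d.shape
(19, 5, 19, 5)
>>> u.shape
(19, 31, 19, 5)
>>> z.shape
(19, 5, 19, 5)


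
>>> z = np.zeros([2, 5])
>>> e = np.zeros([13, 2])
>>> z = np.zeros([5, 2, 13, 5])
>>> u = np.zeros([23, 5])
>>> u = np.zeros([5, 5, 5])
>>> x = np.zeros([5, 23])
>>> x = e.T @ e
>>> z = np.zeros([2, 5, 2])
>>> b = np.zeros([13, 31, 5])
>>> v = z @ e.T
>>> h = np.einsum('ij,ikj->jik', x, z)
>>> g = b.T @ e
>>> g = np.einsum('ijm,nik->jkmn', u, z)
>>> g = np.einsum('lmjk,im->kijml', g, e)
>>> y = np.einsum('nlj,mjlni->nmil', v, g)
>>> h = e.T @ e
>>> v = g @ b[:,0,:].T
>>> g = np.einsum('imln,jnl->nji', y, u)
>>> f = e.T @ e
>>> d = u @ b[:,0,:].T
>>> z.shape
(2, 5, 2)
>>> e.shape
(13, 2)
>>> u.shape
(5, 5, 5)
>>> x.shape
(2, 2)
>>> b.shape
(13, 31, 5)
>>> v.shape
(2, 13, 5, 2, 13)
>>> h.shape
(2, 2)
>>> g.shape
(5, 5, 2)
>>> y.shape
(2, 2, 5, 5)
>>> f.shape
(2, 2)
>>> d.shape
(5, 5, 13)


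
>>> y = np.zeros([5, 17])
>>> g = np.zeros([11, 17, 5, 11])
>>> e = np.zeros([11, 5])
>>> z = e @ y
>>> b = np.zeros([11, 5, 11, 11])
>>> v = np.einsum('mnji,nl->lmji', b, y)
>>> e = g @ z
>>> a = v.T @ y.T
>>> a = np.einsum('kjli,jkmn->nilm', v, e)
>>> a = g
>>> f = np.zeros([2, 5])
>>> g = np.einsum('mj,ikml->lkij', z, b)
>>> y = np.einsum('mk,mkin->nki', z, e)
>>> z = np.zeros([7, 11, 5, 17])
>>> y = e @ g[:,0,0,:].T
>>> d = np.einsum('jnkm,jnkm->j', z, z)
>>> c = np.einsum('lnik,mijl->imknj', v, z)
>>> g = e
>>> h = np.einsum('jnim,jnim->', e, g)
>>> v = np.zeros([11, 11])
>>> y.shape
(11, 17, 5, 11)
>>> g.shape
(11, 17, 5, 17)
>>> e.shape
(11, 17, 5, 17)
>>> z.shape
(7, 11, 5, 17)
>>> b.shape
(11, 5, 11, 11)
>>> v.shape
(11, 11)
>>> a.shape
(11, 17, 5, 11)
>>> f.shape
(2, 5)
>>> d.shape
(7,)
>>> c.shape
(11, 7, 11, 11, 5)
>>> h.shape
()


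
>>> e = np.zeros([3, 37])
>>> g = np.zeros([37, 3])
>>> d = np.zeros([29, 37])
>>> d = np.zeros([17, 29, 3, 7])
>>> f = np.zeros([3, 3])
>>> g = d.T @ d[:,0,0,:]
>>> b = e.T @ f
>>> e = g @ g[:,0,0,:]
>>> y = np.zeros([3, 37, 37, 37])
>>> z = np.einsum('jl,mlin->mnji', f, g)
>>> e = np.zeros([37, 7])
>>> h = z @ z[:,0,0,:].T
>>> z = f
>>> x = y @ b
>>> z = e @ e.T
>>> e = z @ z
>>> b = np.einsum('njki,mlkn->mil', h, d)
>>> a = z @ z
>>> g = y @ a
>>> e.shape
(37, 37)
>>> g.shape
(3, 37, 37, 37)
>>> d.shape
(17, 29, 3, 7)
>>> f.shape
(3, 3)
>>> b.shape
(17, 7, 29)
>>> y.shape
(3, 37, 37, 37)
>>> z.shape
(37, 37)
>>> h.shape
(7, 7, 3, 7)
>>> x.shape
(3, 37, 37, 3)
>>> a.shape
(37, 37)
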